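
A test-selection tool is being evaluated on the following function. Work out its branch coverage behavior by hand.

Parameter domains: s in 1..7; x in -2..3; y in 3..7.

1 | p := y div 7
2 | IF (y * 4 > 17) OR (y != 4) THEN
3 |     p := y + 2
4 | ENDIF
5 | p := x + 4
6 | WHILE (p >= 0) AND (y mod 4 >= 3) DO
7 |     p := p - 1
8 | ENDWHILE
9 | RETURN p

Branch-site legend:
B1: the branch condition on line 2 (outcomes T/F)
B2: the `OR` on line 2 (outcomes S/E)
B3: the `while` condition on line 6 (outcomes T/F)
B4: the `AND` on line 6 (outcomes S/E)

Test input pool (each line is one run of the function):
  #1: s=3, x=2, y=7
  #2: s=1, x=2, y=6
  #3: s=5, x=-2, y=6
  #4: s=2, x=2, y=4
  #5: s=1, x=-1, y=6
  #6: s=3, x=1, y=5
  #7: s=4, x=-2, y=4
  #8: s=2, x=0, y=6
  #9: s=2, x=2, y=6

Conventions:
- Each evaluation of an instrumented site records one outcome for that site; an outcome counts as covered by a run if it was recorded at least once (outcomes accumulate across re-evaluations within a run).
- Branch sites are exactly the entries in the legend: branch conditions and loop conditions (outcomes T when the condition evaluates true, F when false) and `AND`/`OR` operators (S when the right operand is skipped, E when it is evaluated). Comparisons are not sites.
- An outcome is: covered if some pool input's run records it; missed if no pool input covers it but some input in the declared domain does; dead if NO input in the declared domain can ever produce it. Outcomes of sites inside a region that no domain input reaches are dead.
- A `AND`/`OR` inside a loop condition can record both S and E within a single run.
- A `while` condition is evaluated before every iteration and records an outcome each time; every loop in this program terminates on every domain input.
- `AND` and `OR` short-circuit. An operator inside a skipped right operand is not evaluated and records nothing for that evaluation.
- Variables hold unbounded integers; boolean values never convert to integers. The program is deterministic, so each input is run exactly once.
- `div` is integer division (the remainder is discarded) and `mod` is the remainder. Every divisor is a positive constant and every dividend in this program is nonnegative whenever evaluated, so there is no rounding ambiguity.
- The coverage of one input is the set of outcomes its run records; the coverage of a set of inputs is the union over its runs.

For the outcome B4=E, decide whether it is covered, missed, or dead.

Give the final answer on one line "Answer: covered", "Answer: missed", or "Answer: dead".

B4=E is recorded by pool input(s) 1, 2, 3, 4, 5, 6, 7, 8, 9 -> covered

Answer: covered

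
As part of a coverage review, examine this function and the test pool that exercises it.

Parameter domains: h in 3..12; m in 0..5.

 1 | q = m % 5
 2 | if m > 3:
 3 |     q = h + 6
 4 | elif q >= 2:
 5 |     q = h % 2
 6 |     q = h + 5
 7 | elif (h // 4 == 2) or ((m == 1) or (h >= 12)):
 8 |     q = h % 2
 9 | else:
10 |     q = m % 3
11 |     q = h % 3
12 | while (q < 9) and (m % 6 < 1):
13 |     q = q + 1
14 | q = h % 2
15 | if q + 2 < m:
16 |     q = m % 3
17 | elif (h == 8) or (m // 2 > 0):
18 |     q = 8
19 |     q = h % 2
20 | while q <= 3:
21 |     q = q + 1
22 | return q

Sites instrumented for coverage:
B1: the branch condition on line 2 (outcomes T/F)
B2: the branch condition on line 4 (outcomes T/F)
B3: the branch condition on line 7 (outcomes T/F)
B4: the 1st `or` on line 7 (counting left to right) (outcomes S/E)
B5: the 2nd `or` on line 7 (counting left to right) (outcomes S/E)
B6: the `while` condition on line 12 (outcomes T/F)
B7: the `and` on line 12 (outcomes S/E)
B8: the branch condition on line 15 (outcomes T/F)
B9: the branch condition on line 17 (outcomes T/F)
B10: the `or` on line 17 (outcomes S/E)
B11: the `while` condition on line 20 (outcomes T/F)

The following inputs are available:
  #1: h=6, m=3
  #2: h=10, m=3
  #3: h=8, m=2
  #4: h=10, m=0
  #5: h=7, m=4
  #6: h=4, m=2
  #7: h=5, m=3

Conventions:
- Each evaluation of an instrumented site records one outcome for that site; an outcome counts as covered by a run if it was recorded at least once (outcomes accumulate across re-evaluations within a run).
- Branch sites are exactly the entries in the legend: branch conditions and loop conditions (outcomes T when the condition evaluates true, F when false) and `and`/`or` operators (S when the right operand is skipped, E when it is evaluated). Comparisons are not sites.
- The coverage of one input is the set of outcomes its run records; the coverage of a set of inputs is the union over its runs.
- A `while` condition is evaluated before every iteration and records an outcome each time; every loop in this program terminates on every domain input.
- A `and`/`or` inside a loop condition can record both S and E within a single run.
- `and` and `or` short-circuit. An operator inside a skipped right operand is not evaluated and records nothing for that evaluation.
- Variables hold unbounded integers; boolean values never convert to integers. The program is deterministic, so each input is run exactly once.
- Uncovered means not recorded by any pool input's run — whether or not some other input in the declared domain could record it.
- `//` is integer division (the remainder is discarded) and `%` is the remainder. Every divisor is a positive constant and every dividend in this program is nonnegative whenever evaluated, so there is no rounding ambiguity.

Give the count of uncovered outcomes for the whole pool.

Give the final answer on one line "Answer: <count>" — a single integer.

input #1 (h=6, m=3): events B1->F, B2->T, B7->S, B6->F, B8->T, B11->T, B11->T, B11->T, B11->T, B11->F; covers B1=F, B2=T, B6=F, B7=S, B8=T, B11=T, B11=F
input #2 (h=10, m=3): events B1->F, B2->T, B7->S, B6->F, B8->T, B11->T, B11->T, B11->T, B11->T, B11->F; covers B1=F, B2=T, B6=F, B7=S, B8=T, B11=T, B11=F
input #3 (h=8, m=2): events B1->F, B2->T, B7->S, B6->F, B8->F, B10->S, B9->T, B11->T, B11->T, B11->T, B11->T, B11->F; covers B1=F, B2=T, B6=F, B7=S, B8=F, B9=T, B10=S, B11=T, B11=F
input #4 (h=10, m=0): events B1->F, B2->F, B4->S, B3->T, B7->E, B6->T, B7->E, B6->T, B7->E, B6->T, B7->E, B6->T, B7->E, B6->T, ...; covers B1=F, B2=F, B3=T, B4=S, B6=T, B6=F, B7=S, B7=E, B8=F, B9=F, B10=E, B11=T, B11=F
input #5 (h=7, m=4): events B1->T, B7->S, B6->F, B8->T, B11->T, B11->T, B11->T, B11->F; covers B1=T, B6=F, B7=S, B8=T, B11=T, B11=F
input #6 (h=4, m=2): events B1->F, B2->T, B7->S, B6->F, B8->F, B10->E, B9->T, B11->T, B11->T, B11->T, B11->T, B11->F; covers B1=F, B2=T, B6=F, B7=S, B8=F, B9=T, B10=E, B11=T, B11=F
input #7 (h=5, m=3): events B1->F, B2->T, B7->S, B6->F, B8->F, B10->E, B9->T, B11->T, B11->T, B11->T, B11->F; covers B1=F, B2=T, B6=F, B7=S, B8=F, B9=T, B10=E, B11=T, B11=F
union over the pool: B1=T, B1=F, B2=T, B2=F, B3=T, B4=S, B6=T, B6=F, B7=S, B7=E, B8=T, B8=F, B9=T, B9=F, B10=S, B10=E, B11=T, B11=F
uncovered (4 of 22): B3=F, B4=E, B5=S, B5=E

Answer: 4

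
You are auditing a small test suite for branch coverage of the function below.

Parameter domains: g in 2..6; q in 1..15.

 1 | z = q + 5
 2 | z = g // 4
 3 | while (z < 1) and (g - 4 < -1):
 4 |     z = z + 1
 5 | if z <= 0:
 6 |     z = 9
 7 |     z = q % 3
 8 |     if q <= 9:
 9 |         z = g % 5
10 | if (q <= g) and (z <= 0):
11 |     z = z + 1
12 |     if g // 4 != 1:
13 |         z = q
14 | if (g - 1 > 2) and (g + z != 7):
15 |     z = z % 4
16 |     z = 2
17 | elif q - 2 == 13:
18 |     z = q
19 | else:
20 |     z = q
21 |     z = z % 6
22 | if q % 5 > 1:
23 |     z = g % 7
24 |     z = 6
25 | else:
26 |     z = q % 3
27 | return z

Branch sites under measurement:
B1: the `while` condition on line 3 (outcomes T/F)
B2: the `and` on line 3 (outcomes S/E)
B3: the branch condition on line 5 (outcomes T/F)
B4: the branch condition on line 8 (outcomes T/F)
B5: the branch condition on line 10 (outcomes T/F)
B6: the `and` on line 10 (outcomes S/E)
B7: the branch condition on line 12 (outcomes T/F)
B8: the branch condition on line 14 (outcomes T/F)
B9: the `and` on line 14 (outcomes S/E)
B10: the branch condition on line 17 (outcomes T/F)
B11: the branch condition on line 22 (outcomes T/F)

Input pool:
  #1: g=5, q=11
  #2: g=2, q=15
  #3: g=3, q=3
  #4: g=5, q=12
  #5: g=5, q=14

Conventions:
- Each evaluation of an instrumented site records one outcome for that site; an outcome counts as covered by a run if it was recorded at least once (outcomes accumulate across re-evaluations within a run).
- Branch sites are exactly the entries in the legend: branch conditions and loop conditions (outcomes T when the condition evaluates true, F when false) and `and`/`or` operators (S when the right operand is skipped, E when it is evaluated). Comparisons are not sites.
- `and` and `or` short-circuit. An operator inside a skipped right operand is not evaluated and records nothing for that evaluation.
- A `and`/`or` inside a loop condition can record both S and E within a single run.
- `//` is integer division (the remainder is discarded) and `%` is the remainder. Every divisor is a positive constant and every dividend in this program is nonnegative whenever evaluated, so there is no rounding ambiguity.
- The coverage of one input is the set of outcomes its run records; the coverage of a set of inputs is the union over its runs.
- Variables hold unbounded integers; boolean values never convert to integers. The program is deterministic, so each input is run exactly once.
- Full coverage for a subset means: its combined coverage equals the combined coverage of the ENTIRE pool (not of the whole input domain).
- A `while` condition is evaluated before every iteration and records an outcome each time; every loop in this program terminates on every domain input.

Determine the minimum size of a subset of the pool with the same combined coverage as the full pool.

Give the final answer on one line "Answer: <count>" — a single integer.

input #1, g=5, q=11: outcomes B1=F, B2=S, B3=F, B5=F, B6=S, B8=T, B9=E, B11=F
input #2, g=2, q=15: outcomes B1=T, B1=F, B2=S, B2=E, B3=F, B5=F, B6=S, B8=F, B9=S, B10=T, B11=F
input #3, g=3, q=3: outcomes B1=F, B2=E, B3=T, B4=T, B5=F, B6=E, B8=F, B9=S, B10=F, B11=T
input #4, g=5, q=12: outcomes B1=F, B2=S, B3=F, B5=F, B6=S, B8=T, B9=E, B11=T
input #5, g=5, q=14: outcomes B1=F, B2=S, B3=F, B5=F, B6=S, B8=T, B9=E, B11=T
union over all inputs: B1=T, B1=F, B2=S, B2=E, B3=T, B3=F, B4=T, B5=F, B6=S, B6=E, B8=T, B8=F, B9=S, B9=E, B10=T, B10=F, B11=T, B11=F (18 outcomes)
no size-1 subset reaches all 18 outcomes (best union: 11/18)
no size-2 subset reaches all 18 outcomes (best union: 16/18)
the canonical winner is {1, 2, 3}: size 3, full 18-outcome coverage, earliest index list among size-3 covers

Answer: 3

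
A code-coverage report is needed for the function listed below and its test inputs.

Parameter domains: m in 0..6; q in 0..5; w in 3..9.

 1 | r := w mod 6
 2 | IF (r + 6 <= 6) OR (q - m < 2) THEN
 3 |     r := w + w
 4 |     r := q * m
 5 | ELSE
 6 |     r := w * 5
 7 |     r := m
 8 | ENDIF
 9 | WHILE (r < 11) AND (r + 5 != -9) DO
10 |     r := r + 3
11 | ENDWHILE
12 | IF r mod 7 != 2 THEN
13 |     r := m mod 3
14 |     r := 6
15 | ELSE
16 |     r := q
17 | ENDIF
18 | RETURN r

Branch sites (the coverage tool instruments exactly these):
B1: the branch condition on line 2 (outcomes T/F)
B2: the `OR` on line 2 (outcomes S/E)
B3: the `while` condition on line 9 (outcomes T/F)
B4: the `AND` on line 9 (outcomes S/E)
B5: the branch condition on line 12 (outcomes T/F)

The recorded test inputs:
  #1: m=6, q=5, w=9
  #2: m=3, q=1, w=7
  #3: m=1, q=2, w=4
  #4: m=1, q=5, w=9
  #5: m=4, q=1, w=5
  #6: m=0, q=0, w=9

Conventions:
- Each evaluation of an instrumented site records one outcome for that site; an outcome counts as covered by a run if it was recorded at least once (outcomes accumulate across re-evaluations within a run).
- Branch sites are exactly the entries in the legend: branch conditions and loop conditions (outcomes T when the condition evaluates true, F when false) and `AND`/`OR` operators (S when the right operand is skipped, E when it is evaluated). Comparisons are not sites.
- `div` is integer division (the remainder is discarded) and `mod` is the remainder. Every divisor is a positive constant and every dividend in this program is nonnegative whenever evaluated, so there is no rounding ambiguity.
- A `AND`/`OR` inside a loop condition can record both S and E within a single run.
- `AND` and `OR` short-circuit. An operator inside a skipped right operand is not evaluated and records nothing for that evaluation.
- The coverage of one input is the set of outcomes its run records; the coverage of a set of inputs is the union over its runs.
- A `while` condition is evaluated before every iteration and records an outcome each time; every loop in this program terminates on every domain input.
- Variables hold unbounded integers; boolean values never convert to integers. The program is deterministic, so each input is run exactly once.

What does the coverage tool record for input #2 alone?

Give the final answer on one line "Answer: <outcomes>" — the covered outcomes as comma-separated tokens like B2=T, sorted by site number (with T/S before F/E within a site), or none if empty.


Event log for input #2 (m=3, q=1, w=7):
  B2->E, B1->T, B4->E, B3->T, B4->E, B3->T, B4->E, B3->T, B4->S, B3->F
  B5->T
as a set, this run covers: B1=T, B2=E, B3=T, B3=F, B4=S, B4=E, B5=T
Answer: B1=T, B2=E, B3=T, B3=F, B4=S, B4=E, B5=T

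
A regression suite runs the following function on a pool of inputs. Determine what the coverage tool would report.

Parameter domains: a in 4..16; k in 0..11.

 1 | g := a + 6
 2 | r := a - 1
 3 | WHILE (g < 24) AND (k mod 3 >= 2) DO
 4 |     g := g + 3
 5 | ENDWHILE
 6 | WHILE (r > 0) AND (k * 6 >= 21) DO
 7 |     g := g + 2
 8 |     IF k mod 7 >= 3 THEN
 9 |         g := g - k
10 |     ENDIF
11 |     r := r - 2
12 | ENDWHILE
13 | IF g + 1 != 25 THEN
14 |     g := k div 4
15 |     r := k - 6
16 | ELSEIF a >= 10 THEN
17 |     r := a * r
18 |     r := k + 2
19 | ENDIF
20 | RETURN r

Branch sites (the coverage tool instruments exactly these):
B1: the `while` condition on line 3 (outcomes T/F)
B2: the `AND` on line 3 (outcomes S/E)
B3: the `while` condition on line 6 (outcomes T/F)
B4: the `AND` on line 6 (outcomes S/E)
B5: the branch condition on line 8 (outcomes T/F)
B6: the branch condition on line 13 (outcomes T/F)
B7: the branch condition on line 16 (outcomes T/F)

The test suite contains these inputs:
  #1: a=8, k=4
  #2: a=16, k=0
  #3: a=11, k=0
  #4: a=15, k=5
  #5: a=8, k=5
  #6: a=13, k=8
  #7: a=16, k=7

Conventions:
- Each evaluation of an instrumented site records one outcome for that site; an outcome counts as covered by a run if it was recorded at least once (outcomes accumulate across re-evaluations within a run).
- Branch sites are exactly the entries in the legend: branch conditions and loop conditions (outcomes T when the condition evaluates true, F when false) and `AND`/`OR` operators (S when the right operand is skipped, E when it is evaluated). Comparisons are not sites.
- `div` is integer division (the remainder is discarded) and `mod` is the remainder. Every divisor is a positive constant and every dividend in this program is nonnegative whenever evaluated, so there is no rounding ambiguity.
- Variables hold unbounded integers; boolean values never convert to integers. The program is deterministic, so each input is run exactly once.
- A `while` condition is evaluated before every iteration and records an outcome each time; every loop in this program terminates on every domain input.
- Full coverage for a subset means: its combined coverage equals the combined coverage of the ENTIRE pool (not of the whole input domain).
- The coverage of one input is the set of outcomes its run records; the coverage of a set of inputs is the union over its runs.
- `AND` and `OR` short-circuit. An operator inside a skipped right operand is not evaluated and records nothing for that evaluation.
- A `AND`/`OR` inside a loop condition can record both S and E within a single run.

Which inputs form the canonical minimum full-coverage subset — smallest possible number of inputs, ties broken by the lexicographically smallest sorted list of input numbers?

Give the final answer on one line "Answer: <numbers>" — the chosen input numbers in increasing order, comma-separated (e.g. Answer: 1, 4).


run #1 (a=8, k=4) runs B2->E, B1->F, B4->E, B3->T, B5->T, B4->E, B3->T, B5->T, B4->E, B3->T, B5->T, B4->E, B3->T, B5->T, ...; records B1=F, B2=E, B3=T, B3=F, B4=S, B4=E, B5=T, B6=T
run #2 (a=16, k=0) runs B2->E, B1->F, B4->E, B3->F, B6->T; records B1=F, B2=E, B3=F, B4=E, B6=T
run #3 (a=11, k=0) runs B2->E, B1->F, B4->E, B3->F, B6->T; records B1=F, B2=E, B3=F, B4=E, B6=T
run #4 (a=15, k=5) runs B2->E, B1->T, B2->S, B1->F, B4->E, B3->T, B5->T, B4->E, B3->T, B5->T, B4->E, B3->T, B5->T, B4->E, ...; records B1=T, B1=F, B2=S, B2=E, B3=T, B3=F, B4=S, B4=E, B5=T, B6=T
run #5 (a=8, k=5) runs B2->E, B1->T, B2->E, B1->T, B2->E, B1->T, B2->E, B1->T, B2->S, B1->F, B4->E, B3->T, B5->T, B4->E, ...; records B1=T, B1=F, B2=S, B2=E, B3=T, B3=F, B4=S, B4=E, B5=T, B6=T
run #6 (a=13, k=8) runs B2->E, B1->T, B2->E, B1->T, B2->S, B1->F, B4->E, B3->T, B5->F, B4->E, B3->T, B5->F, B4->E, B3->T, ...; records B1=T, B1=F, B2=S, B2=E, B3=T, B3=F, B4=S, B4=E, B5=F, B6=T
run #7 (a=16, k=7) runs B2->E, B1->F, B4->E, B3->T, B5->F, B4->E, B3->T, B5->F, B4->E, B3->T, B5->F, B4->E, B3->T, B5->F, ...; records B1=F, B2=E, B3=T, B3=F, B4=S, B4=E, B5=F, B6=T
union over all inputs: B1=T, B1=F, B2=S, B2=E, B3=T, B3=F, B4=S, B4=E, B5=T, B5=F, B6=T (11 outcomes)
no size-1 subset reaches all 11 outcomes (best union: 10/11)
at size 2, {1, 6} reaches all 11 outcomes; every lexicographically earlier size-2 subset fails
Answer: 1, 6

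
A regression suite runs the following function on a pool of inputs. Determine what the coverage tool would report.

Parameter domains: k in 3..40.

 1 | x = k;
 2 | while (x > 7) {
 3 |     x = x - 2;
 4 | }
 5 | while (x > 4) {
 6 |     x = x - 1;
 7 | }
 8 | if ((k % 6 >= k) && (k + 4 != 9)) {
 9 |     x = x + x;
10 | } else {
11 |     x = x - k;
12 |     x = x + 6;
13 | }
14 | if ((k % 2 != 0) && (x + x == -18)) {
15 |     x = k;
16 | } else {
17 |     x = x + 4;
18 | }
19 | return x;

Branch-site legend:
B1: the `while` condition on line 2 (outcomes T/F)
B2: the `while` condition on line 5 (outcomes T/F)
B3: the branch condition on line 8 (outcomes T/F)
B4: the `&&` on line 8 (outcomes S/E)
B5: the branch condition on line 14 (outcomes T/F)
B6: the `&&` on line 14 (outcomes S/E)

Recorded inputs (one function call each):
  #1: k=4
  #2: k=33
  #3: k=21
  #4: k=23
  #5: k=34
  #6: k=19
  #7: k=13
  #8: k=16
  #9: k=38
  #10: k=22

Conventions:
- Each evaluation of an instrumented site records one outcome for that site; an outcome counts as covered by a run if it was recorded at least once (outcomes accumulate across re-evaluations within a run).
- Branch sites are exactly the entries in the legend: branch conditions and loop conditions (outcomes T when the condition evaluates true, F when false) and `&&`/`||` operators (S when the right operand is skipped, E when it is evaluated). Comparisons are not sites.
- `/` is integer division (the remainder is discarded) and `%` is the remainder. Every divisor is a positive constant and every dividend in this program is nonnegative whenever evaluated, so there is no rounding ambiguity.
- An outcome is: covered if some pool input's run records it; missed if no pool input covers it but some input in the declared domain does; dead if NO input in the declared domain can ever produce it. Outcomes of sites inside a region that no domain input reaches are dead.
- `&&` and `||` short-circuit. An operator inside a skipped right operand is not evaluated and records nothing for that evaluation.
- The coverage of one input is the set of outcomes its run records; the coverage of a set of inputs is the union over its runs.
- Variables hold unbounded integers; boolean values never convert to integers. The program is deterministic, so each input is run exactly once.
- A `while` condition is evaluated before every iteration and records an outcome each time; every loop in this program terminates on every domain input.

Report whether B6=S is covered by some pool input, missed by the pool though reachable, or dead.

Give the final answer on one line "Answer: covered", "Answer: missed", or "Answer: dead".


B6=S is recorded by pool input(s) 1, 5, 8, 9, 10 -> covered
Answer: covered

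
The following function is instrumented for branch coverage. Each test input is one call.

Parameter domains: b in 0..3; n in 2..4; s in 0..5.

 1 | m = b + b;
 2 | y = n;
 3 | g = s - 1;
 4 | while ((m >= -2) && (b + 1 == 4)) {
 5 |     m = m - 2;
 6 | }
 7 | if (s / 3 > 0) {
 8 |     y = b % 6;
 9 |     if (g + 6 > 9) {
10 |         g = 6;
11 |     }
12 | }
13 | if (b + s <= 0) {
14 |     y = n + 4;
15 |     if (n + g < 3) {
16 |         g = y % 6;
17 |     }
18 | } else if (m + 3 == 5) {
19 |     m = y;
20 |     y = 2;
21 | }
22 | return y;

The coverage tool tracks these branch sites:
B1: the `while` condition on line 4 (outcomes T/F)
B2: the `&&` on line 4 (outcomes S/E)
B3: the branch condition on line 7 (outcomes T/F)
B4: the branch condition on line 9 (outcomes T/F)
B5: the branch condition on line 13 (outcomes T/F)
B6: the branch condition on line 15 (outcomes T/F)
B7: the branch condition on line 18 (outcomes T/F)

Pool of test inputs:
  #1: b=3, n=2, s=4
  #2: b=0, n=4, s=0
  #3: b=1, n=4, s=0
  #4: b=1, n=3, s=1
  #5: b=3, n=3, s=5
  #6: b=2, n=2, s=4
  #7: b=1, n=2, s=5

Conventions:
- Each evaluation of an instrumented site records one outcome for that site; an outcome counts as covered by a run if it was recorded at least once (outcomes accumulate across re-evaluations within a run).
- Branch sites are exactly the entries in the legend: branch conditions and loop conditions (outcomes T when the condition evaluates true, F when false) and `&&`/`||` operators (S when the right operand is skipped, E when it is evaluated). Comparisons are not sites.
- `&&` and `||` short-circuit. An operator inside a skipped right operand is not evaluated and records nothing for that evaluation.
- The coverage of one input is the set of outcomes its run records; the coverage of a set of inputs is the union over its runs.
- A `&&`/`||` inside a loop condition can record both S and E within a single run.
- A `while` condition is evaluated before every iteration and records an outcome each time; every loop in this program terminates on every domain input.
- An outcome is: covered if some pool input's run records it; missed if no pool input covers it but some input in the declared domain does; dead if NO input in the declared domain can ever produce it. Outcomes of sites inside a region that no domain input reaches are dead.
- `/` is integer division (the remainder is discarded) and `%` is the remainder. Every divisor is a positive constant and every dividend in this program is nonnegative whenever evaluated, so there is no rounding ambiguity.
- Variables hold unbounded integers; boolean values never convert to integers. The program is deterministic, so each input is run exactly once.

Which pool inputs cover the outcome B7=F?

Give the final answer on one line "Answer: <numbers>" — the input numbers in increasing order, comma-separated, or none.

input #1 (b=3, n=2, s=4): records B7=F
input #2 (b=0, n=4, s=0): does not record B7=F
input #3 (b=1, n=4, s=0): does not record B7=F
input #4 (b=1, n=3, s=1): does not record B7=F
input #5 (b=3, n=3, s=5): records B7=F
input #6 (b=2, n=2, s=4): records B7=F
input #7 (b=1, n=2, s=5): does not record B7=F

Answer: 1, 5, 6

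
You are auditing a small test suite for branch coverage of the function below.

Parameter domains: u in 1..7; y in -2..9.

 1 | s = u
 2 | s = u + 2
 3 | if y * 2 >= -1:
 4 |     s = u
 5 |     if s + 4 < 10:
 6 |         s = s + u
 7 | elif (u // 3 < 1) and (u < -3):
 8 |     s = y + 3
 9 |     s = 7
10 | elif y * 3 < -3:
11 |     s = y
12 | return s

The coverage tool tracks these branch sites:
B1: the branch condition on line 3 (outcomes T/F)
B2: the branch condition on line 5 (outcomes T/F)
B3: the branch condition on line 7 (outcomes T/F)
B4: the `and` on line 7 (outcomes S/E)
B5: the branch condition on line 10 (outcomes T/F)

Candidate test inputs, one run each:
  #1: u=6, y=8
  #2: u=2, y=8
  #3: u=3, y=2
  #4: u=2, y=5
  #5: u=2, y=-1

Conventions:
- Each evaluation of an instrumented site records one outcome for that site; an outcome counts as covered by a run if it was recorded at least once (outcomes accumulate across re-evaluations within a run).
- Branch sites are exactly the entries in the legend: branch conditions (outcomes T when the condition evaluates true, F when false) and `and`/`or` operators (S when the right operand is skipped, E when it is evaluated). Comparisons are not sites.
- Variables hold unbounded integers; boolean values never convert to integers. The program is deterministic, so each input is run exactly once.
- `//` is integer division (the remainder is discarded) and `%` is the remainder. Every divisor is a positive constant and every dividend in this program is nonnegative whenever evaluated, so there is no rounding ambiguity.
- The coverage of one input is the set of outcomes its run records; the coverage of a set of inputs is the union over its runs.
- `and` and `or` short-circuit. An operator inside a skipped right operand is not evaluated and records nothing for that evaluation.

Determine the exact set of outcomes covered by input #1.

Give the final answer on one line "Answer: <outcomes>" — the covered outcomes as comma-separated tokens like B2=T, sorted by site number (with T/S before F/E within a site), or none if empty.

Event log for input #1 (u=6, y=8):
  B1->T, B2->F
collecting distinct outcomes: B1=T, B2=F

Answer: B1=T, B2=F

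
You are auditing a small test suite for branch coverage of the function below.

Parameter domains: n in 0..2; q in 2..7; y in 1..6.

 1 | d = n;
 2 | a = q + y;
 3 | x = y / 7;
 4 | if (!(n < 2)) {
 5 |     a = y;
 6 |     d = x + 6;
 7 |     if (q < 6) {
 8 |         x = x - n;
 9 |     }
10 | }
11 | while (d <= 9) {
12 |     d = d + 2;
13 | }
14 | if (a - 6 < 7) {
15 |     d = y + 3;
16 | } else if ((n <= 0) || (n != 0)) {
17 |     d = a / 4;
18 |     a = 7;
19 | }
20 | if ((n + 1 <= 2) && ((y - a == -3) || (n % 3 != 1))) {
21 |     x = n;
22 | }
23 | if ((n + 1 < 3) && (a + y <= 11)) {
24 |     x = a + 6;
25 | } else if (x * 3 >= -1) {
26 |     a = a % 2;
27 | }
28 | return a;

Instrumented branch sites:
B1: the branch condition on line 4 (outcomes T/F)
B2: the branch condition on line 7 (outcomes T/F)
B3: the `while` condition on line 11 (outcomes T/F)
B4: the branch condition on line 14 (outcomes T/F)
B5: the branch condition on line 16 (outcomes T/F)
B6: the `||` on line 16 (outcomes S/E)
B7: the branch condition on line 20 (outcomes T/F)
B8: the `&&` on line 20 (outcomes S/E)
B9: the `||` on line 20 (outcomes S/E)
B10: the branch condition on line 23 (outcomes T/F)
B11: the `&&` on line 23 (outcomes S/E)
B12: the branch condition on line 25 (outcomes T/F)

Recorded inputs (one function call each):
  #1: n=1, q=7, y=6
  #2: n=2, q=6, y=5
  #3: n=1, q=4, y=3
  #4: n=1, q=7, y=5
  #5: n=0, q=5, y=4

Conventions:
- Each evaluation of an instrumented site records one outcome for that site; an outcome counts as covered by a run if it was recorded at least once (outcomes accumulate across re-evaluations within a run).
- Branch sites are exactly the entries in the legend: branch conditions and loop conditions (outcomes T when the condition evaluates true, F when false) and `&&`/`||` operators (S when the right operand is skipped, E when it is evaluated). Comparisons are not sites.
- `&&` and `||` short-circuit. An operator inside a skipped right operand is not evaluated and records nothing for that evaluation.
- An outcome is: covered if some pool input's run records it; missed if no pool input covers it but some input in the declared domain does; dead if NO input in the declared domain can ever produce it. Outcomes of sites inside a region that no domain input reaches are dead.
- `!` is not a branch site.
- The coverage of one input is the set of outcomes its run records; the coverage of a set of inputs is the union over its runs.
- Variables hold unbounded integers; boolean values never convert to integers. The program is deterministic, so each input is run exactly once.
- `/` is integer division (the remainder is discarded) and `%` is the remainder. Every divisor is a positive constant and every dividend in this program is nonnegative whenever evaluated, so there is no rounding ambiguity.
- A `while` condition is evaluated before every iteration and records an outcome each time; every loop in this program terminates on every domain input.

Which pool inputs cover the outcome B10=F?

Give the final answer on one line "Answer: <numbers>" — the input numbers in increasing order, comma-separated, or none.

input #1 (n=1, q=7, y=6): produces B10=F
input #2 (n=2, q=6, y=5): produces B10=F
input #3 (n=1, q=4, y=3): does not produce B10=F
input #4 (n=1, q=7, y=5): produces B10=F
input #5 (n=0, q=5, y=4): produces B10=F

Answer: 1, 2, 4, 5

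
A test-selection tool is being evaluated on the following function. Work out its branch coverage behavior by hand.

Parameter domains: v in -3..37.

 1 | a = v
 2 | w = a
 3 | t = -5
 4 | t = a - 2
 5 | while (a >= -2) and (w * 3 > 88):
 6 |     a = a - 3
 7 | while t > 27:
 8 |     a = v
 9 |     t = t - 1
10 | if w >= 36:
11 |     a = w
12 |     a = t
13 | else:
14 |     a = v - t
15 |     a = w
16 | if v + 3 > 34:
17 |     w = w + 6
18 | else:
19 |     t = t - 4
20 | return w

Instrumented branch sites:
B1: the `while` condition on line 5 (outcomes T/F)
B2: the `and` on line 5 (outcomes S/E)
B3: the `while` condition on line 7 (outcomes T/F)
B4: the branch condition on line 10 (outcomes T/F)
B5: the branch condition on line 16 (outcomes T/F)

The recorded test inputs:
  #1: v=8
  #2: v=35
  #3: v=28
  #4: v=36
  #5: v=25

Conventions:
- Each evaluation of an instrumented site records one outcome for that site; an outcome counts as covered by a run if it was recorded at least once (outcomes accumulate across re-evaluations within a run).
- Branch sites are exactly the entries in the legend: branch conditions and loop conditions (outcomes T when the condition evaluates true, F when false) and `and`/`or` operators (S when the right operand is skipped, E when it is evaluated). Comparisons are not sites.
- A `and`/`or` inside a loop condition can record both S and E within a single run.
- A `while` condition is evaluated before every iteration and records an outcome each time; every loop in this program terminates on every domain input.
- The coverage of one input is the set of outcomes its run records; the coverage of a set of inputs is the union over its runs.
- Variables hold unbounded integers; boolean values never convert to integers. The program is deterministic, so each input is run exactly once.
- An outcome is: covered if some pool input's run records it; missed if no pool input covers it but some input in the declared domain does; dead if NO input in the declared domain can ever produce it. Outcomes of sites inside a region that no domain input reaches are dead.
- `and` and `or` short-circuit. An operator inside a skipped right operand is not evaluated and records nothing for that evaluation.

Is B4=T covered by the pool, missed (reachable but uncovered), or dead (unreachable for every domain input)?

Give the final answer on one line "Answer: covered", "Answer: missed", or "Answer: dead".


B4=T is recorded by pool input(s) 4 -> covered
Answer: covered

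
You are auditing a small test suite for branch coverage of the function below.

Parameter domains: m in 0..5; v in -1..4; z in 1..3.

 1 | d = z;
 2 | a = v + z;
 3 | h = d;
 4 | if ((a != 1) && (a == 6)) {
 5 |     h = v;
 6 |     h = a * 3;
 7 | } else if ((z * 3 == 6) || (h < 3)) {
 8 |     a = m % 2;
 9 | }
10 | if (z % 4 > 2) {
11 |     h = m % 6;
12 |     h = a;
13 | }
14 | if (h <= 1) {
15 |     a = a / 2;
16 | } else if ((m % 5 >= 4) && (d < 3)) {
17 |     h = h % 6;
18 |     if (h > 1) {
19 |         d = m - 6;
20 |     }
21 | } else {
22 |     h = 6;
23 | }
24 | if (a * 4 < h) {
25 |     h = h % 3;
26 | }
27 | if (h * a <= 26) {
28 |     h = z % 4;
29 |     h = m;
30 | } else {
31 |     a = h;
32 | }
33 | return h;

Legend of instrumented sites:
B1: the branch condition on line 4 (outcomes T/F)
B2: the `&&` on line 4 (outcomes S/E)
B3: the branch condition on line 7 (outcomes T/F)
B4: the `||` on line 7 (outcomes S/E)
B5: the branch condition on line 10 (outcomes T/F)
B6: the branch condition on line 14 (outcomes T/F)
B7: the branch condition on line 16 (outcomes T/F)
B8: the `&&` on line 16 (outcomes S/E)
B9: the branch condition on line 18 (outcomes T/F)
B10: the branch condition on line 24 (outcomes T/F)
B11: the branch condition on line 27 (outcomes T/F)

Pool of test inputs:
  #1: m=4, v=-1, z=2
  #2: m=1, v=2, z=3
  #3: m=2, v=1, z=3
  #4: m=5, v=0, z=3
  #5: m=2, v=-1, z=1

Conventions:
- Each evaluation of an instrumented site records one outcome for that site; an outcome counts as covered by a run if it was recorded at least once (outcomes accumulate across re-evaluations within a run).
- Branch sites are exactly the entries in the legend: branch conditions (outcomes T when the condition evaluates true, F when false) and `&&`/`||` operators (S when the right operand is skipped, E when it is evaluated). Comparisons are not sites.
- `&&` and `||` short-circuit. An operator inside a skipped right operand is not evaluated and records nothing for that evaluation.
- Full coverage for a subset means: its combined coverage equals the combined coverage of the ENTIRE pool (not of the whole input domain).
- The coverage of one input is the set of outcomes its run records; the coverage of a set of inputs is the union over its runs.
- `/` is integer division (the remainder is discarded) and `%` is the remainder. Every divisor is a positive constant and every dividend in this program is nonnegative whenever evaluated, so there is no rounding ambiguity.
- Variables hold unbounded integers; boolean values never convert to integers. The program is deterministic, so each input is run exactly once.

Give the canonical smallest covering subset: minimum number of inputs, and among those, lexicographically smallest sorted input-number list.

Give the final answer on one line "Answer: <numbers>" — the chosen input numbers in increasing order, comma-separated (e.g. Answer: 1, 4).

input #1 (m=4, v=-1, z=2): events B2->S, B1->F, B4->S, B3->T, B5->F, B6->F, B8->E, B7->T, B9->T, B10->T, B11->T; covers B1=F, B2=S, B3=T, B4=S, B5=F, B6=F, B7=T, B8=E, B9=T, B10=T, B11=T
input #2 (m=1, v=2, z=3): events B2->E, B1->F, B4->E, B3->F, B5->T, B6->F, B8->S, B7->F, B10->F, B11->F; covers B1=F, B2=E, B3=F, B4=E, B5=T, B6=F, B7=F, B8=S, B10=F, B11=F
input #3 (m=2, v=1, z=3): events B2->E, B1->F, B4->E, B3->F, B5->T, B6->F, B8->S, B7->F, B10->F, B11->T; covers B1=F, B2=E, B3=F, B4=E, B5=T, B6=F, B7=F, B8=S, B10=F, B11=T
input #4 (m=5, v=0, z=3): events B2->E, B1->F, B4->E, B3->F, B5->T, B6->F, B8->S, B7->F, B10->F, B11->T; covers B1=F, B2=E, B3=F, B4=E, B5=T, B6=F, B7=F, B8=S, B10=F, B11=T
input #5 (m=2, v=-1, z=1): events B2->E, B1->F, B4->E, B3->T, B5->F, B6->T, B10->T, B11->T; covers B1=F, B2=E, B3=T, B4=E, B5=F, B6=T, B10=T, B11=T
pool-wide coverage (20 outcomes): B1=F, B2=S, B2=E, B3=T, B3=F, B4=S, B4=E, B5=T, B5=F, B6=T, B6=F, B7=T, B7=F, B8=S, B8=E, B9=T, B10=T, B10=F, B11=T, B11=F
no size-1 subset reaches all 20 outcomes (best union: 11/20)
no size-2 subset reaches all 20 outcomes (best union: 19/20)
inputs {1, 2, 5} (size 3) cover everything; no size-3 subset with a lexicographically smaller index list covers all 20

Answer: 1, 2, 5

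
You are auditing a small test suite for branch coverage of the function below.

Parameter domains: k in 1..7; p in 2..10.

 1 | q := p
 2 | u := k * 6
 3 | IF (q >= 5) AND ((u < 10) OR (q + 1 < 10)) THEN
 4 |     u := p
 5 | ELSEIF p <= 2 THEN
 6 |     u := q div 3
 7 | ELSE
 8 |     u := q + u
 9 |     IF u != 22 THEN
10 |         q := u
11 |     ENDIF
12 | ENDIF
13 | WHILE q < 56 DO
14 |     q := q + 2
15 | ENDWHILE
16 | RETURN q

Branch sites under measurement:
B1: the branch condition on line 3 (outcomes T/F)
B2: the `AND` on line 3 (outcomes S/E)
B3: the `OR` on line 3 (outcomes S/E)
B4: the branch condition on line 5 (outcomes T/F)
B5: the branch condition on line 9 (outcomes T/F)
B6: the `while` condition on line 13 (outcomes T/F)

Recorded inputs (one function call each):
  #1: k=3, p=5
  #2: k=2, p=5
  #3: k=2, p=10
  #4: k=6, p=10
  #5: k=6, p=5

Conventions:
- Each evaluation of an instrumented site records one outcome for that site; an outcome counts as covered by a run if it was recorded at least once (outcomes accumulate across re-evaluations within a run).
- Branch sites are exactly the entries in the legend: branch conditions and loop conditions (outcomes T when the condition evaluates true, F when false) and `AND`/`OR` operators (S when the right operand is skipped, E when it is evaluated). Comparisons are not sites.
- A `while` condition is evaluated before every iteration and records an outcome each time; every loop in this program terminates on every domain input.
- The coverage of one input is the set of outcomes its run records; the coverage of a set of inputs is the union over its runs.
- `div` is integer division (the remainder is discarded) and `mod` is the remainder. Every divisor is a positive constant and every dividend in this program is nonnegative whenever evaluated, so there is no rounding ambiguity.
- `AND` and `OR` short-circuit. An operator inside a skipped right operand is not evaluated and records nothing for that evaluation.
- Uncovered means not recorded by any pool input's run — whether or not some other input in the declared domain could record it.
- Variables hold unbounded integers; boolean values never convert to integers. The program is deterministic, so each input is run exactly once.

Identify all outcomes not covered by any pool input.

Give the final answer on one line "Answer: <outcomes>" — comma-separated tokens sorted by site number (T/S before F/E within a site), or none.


input #1, k=3, p=5: outcomes B1=T, B2=E, B3=E, B6=T, B6=F
input #2, k=2, p=5: outcomes B1=T, B2=E, B3=E, B6=T, B6=F
input #3, k=2, p=10: outcomes B1=F, B2=E, B3=E, B4=F, B5=F, B6=T, B6=F
input #4, k=6, p=10: outcomes B1=F, B2=E, B3=E, B4=F, B5=T, B6=T, B6=F
input #5, k=6, p=5: outcomes B1=T, B2=E, B3=E, B6=T, B6=F
union over the pool: B1=T, B1=F, B2=E, B3=E, B4=F, B5=T, B5=F, B6=T, B6=F
uncovered (3 of 12): B2=S, B3=S, B4=T
Answer: B2=S, B3=S, B4=T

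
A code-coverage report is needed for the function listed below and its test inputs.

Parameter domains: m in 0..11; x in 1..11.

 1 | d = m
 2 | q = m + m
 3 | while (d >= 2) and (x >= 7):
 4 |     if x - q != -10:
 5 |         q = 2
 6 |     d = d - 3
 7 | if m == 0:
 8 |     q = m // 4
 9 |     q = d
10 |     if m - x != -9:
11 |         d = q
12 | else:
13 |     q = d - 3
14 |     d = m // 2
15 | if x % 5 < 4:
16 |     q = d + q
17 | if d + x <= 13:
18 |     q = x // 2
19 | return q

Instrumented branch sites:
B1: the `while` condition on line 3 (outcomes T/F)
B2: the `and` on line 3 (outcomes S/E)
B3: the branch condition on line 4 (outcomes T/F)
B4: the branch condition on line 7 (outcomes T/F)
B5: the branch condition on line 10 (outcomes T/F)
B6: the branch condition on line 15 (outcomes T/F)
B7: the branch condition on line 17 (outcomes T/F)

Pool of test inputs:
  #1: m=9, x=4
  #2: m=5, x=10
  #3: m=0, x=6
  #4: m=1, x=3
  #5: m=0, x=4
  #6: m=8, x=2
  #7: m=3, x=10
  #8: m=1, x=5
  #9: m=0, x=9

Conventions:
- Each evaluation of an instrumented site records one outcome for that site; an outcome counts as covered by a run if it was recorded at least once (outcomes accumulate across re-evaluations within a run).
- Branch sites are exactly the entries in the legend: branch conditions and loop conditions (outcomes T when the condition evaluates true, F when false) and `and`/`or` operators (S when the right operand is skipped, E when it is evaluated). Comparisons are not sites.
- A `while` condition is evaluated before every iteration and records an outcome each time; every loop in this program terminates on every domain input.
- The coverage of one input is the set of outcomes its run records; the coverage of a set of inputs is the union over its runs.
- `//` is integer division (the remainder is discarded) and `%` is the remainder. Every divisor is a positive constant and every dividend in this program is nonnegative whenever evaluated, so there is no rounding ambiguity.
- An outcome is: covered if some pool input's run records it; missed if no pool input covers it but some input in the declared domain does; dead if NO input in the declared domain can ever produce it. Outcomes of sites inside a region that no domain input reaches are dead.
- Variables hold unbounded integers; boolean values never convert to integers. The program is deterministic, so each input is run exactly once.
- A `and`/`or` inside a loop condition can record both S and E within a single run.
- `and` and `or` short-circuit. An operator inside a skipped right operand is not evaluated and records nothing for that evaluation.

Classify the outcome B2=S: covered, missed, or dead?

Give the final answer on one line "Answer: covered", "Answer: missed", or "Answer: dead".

B2=S is recorded by pool input(s) 2, 3, 4, 5, 7, 8, 9 -> covered

Answer: covered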